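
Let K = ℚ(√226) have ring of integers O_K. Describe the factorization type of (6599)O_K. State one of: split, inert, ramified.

inert

d = 226 ≡ 2 (mod 4), so O_K = ℤ[√226] and disc(K) = 4d = 904.
Since gcd(6599, 904) = 1 the prime 6599 does not ramify.
Legendre symbol by Euler's criterion: (226/6599) ≡ 226^3299 ≡ 6598 (mod 6599), i.e. (226/6599) = -1.
d is a non-residue mod p, hence 6599 remains inert in O_K.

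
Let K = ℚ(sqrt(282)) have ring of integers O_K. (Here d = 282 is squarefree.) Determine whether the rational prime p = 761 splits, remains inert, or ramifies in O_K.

282 mod 4 = 2, hence disc K = 4·282 = 1128 and O_K = ℤ[√282].
761 ∤ 1128, so 761 is unramified.
Legendre symbol by Euler's criterion: (282/761) ≡ 282^380 ≡ 760 (mod 761), i.e. (282/761) = -1.
d is a non-residue mod p, hence 761 remains inert in O_K.

remains prime (inert)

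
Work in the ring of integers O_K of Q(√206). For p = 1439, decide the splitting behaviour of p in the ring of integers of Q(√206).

remains prime (inert)

Since 206 ≢ 1 mod 4, the ring of integers is ℤ[√206] with discriminant 4·206 = 824.
1439 ∤ 824, so 1439 is unramified.
Euler's criterion: 206^719 mod 1439 = 1438. Thus (206|1439) = -1.
Legendre symbol -1 ⇒ 1439 is inert.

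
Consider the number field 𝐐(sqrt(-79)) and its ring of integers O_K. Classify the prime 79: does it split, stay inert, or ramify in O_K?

ramified

Since -79 ≡ 1 mod 4, the ring of integers is ℤ[(1+√-79)/2] with discriminant -79.
Ramification test: 79 | -79. The prime 79 ramifies in K.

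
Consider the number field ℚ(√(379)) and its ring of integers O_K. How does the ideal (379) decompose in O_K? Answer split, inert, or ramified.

379 mod 4 = 3, hence disc K = 4·379 = 1516 and O_K = ℤ[√379].
disc(K) = 1516 = 379·4, so p = 379 is ramified.

ramified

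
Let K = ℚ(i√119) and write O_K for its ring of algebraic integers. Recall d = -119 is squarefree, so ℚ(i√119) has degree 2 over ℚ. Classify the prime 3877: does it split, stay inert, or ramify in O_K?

3877 remains inert

d = -119 ≡ 1 (mod 4), so O_K = ℤ[(1+√-119)/2] and disc(K) = d = -119.
3877 ∤ -119, so 3877 is unramified.
Euler's criterion: (-119)^1938 mod 3877 = 3876. Thus (-119|3877) = -1.
Legendre symbol -1 ⇒ 3877 is inert.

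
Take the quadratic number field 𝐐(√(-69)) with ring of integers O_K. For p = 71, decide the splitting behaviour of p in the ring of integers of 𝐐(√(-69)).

-69 mod 4 = 3, hence disc K = 4·(-69) = -276 and O_K = ℤ[√-69].
71 ∤ -276, so 71 is unramified.
Compute (-69/71) via Euler: 2^((71-1)/2) mod 71 = 1, so (-69/71) = 1.
d is a quadratic residue mod p, hence 71 splits in O_K.

split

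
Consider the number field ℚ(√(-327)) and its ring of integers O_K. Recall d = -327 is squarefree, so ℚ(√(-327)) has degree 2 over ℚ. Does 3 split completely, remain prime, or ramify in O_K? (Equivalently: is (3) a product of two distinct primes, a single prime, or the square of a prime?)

3 is ramified

Since -327 ≡ 1 mod 4, the ring of integers is ℤ[(1+√-327)/2] with discriminant -327.
3 divides disc(K) = -327, so 3 ramifies.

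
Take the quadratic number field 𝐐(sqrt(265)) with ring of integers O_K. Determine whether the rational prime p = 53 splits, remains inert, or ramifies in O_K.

Since 265 ≡ 1 mod 4, the ring of integers is ℤ[(1+√265)/2] with discriminant 265.
Ramification test: 53 | 265. The prime 53 ramifies in K.

53 is ramified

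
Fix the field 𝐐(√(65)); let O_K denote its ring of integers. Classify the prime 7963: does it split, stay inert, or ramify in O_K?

split — (7963) = 𝔭₁𝔭₂ with 𝔭₁ ≠ 𝔭₂

Since 65 ≡ 1 mod 4, the ring of integers is ℤ[(1+√65)/2] with discriminant 65.
Since gcd(7963, 65) = 1 the prime 7963 does not ramify.
Compute (65/7963) via Euler: 65^((7963-1)/2) mod 7963 = 1, so (65/7963) = 1.
d is a quadratic residue mod p, hence 7963 splits in O_K.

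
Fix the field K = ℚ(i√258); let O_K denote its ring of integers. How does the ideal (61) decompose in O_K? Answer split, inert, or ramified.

61 splits in O_K

-258 mod 4 = 2, hence disc K = 4·(-258) = -1032 and O_K = ℤ[√-258].
disc(K) = -1032 is not divisible by 61; 61 is unramified.
(-258/61) = 47^30 mod 61 = 1, giving Legendre symbol 1.
d is a quadratic residue mod p, hence 61 splits in O_K.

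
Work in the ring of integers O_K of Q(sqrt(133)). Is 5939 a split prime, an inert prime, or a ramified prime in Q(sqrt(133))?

d = 133 ≡ 1 (mod 4), so O_K = ℤ[(1+√133)/2] and disc(K) = d = 133.
Since gcd(5939, 133) = 1 the prime 5939 does not ramify.
Legendre symbol by Euler's criterion: (133/5939) ≡ 133^2969 ≡ 5938 (mod 5939), i.e. (133/5939) = -1.
Legendre symbol -1 ⇒ 5939 is inert.

p is inert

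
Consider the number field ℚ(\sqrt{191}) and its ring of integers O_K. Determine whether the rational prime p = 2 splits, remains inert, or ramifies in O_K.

p ramifies

Since 191 ≢ 1 mod 4, the ring of integers is ℤ[√191] with discriminant 4·191 = 764.
2 divides disc(K) = 764, so 2 ramifies.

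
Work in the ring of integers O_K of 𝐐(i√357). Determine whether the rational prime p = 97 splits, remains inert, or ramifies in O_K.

d = -357 ≡ 3 (mod 4), so O_K = ℤ[√-357] and disc(K) = 4d = -1428.
97 ∤ -1428, so 97 is unramified.
Compute (-357/97) via Euler: 31^((97-1)/2) mod 97 = 1, so (-357/97) = 1.
Legendre symbol 1 ⇒ 97 is split.

97 splits in O_K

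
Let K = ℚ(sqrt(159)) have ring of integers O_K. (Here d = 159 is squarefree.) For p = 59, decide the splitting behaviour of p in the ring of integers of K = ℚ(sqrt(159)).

Since 159 ≢ 1 mod 4, the ring of integers is ℤ[√159] with discriminant 4·159 = 636.
Since gcd(59, 636) = 1 the prime 59 does not ramify.
Compute (159/59) via Euler: 41^((59-1)/2) mod 59 = 1, so (159/59) = 1.
d is a quadratic residue mod p, hence 59 splits in O_K.

splits completely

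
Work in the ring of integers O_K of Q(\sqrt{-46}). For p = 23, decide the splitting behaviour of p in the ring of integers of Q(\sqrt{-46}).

ramified — (23) = 𝔭²

d = -46 ≡ 2 (mod 4), so O_K = ℤ[√-46] and disc(K) = 4d = -184.
disc(K) = -184 = 23·(-8), so p = 23 is ramified.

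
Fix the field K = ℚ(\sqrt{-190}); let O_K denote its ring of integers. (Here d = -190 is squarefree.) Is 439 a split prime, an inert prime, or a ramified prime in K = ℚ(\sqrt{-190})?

-190 mod 4 = 2, hence disc K = 4·(-190) = -760 and O_K = ℤ[√-190].
439 ∤ -760, so 439 is unramified.
Legendre symbol by Euler's criterion: (-190/439) ≡ (-190)^219 ≡ 438 (mod 439), i.e. (-190/439) = -1.
(-190/439) = -1, so 439 is inert.

439 remains inert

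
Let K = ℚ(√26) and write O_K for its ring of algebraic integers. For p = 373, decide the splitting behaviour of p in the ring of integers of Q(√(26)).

remains prime (inert)

d = 26 ≡ 2 (mod 4), so O_K = ℤ[√26] and disc(K) = 4d = 104.
disc(K) = 104 is not divisible by 373; 373 is unramified.
Compute (26/373) via Euler: 26^((373-1)/2) mod 373 = 372, so (26/373) = -1.
d is a non-residue mod p, hence 373 remains inert in O_K.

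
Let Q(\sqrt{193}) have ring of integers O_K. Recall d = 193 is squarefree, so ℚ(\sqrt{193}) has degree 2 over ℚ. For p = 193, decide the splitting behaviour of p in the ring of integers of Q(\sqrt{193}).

ramifies in O_K

193 mod 4 = 1, hence disc K = 193 and O_K = ℤ[(1+√193)/2].
disc(K) = 193 = 193·1, so p = 193 is ramified.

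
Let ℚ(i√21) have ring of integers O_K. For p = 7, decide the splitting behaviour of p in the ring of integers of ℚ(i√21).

-21 mod 4 = 3, hence disc K = 4·(-21) = -84 and O_K = ℤ[√-21].
disc(K) = -84 = 7·(-12), so p = 7 is ramified.

ramified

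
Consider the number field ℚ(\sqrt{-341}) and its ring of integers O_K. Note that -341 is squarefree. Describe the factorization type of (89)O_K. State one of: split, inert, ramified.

remains prime (inert)

d = -341 ≡ 3 (mod 4), so O_K = ℤ[√-341] and disc(K) = 4d = -1364.
89 ∤ -1364, so 89 is unramified.
Euler's criterion: (-341)^44 mod 89 = 88. Thus (-341|89) = -1.
Legendre symbol -1 ⇒ 89 is inert.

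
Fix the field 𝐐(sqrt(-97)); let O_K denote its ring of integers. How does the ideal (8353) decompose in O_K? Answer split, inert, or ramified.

d = -97 ≡ 3 (mod 4), so O_K = ℤ[√-97] and disc(K) = 4d = -388.
8353 ∤ -388, so 8353 is unramified.
Euler's criterion: (-97)^4176 mod 8353 = 1. Thus (-97|8353) = 1.
Legendre symbol 1 ⇒ 8353 is split.

p splits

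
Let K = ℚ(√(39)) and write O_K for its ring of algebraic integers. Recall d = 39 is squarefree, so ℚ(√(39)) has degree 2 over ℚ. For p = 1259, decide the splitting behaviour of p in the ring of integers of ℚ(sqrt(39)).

p is inert

Since 39 ≢ 1 mod 4, the ring of integers is ℤ[√39] with discriminant 4·39 = 156.
1259 ∤ 156, so 1259 is unramified.
(39/1259) = 39^629 mod 1259 = 1258, giving Legendre symbol -1.
(39/1259) = -1, so 1259 is inert.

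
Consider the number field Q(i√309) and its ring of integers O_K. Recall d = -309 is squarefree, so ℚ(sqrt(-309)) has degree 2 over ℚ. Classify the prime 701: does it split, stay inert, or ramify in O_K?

701 remains inert

d = -309 ≡ 3 (mod 4), so O_K = ℤ[√-309] and disc(K) = 4d = -1236.
Since gcd(701, -1236) = 1 the prime 701 does not ramify.
(-309/701) = 392^350 mod 701 = 700, giving Legendre symbol -1.
d is a non-residue mod p, hence 701 remains inert in O_K.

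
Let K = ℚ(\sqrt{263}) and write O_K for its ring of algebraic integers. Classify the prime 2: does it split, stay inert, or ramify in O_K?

ramified

Since 263 ≢ 1 mod 4, the ring of integers is ℤ[√263] with discriminant 4·263 = 1052.
disc(K) = 1052 = 2·526, so p = 2 is ramified.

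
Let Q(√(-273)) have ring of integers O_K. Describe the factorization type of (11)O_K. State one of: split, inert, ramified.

Since -273 ≢ 1 mod 4, the ring of integers is ℤ[√-273] with discriminant 4·(-273) = -1092.
11 ∤ -1092, so 11 is unramified.
Legendre symbol by Euler's criterion: (-273/11) ≡ (-273)^5 ≡ 10 (mod 11), i.e. (-273/11) = -1.
d is a non-residue mod p, hence 11 remains inert in O_K.

11 remains inert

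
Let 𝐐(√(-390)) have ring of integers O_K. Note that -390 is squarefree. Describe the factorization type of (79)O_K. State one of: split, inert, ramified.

splits completely

-390 mod 4 = 2, hence disc K = 4·(-390) = -1560 and O_K = ℤ[√-390].
79 ∤ -1560, so 79 is unramified.
Legendre symbol by Euler's criterion: (-390/79) ≡ (-390)^39 ≡ 1 (mod 79), i.e. (-390/79) = 1.
d is a quadratic residue mod p, hence 79 splits in O_K.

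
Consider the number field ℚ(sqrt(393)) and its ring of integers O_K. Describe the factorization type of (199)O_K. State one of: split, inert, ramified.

inert

Since 393 ≡ 1 mod 4, the ring of integers is ℤ[(1+√393)/2] with discriminant 393.
disc(K) = 393 is not divisible by 199; 199 is unramified.
Legendre symbol by Euler's criterion: (393/199) ≡ 393^99 ≡ 198 (mod 199), i.e. (393/199) = -1.
Legendre symbol -1 ⇒ 199 is inert.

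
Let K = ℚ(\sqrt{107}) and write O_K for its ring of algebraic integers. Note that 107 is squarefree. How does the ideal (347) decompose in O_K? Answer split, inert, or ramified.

splits completely

d = 107 ≡ 3 (mod 4), so O_K = ℤ[√107] and disc(K) = 4d = 428.
disc(K) = 428 is not divisible by 347; 347 is unramified.
Legendre symbol by Euler's criterion: (107/347) ≡ 107^173 ≡ 1 (mod 347), i.e. (107/347) = 1.
Legendre symbol 1 ⇒ 347 is split.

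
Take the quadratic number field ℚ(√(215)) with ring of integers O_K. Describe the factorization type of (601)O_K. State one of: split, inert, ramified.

215 mod 4 = 3, hence disc K = 4·215 = 860 and O_K = ℤ[√215].
disc(K) = 860 is not divisible by 601; 601 is unramified.
Euler's criterion: 215^300 mod 601 = 600. Thus (215|601) = -1.
d is a non-residue mod p, hence 601 remains inert in O_K.

inert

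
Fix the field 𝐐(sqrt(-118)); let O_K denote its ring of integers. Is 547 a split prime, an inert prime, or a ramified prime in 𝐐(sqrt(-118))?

p is inert

-118 mod 4 = 2, hence disc K = 4·(-118) = -472 and O_K = ℤ[√-118].
Since gcd(547, -472) = 1 the prime 547 does not ramify.
Euler's criterion: (-118)^273 mod 547 = 546. Thus (-118|547) = -1.
Legendre symbol -1 ⇒ 547 is inert.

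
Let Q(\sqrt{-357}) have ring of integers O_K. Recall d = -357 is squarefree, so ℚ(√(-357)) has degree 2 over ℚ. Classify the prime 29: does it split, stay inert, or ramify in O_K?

split — (29) = 𝔭₁𝔭₂ with 𝔭₁ ≠ 𝔭₂

-357 mod 4 = 3, hence disc K = 4·(-357) = -1428 and O_K = ℤ[√-357].
Since gcd(29, -1428) = 1 the prime 29 does not ramify.
(-357/29) = 20^14 mod 29 = 1, giving Legendre symbol 1.
d is a quadratic residue mod p, hence 29 splits in O_K.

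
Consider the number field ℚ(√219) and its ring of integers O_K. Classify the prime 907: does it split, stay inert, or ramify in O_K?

p splits

219 mod 4 = 3, hence disc K = 4·219 = 876 and O_K = ℤ[√219].
907 ∤ 876, so 907 is unramified.
Compute (219/907) via Euler: 219^((907-1)/2) mod 907 = 1, so (219/907) = 1.
Legendre symbol 1 ⇒ 907 is split.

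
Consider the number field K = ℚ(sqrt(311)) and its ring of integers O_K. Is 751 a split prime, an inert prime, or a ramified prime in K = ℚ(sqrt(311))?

p splits

311 mod 4 = 3, hence disc K = 4·311 = 1244 and O_K = ℤ[√311].
Since gcd(751, 1244) = 1 the prime 751 does not ramify.
Euler's criterion: 311^375 mod 751 = 1. Thus (311|751) = 1.
Legendre symbol 1 ⇒ 751 is split.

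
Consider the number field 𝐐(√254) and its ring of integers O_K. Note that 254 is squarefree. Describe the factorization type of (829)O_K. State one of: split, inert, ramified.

split

Since 254 ≢ 1 mod 4, the ring of integers is ℤ[√254] with discriminant 4·254 = 1016.
Since gcd(829, 1016) = 1 the prime 829 does not ramify.
Legendre symbol by Euler's criterion: (254/829) ≡ 254^414 ≡ 1 (mod 829), i.e. (254/829) = 1.
(254/829) = 1, so 829 splits.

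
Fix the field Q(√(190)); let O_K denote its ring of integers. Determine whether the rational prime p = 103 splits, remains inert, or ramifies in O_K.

190 mod 4 = 2, hence disc K = 4·190 = 760 and O_K = ℤ[√190].
103 ∤ 760, so 103 is unramified.
Compute (190/103) via Euler: 87^((103-1)/2) mod 103 = 102, so (190/103) = -1.
Legendre symbol -1 ⇒ 103 is inert.

p is inert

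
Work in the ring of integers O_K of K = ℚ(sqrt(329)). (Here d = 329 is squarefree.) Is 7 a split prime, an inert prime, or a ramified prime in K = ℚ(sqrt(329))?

7 is ramified

Since 329 ≡ 1 mod 4, the ring of integers is ℤ[(1+√329)/2] with discriminant 329.
Ramification test: 7 | 329. The prime 7 ramifies in K.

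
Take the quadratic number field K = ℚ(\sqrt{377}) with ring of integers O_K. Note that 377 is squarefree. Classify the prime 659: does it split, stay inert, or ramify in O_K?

377 mod 4 = 1, hence disc K = 377 and O_K = ℤ[(1+√377)/2].
659 ∤ 377, so 659 is unramified.
Compute (377/659) via Euler: 377^((659-1)/2) mod 659 = 658, so (377/659) = -1.
Legendre symbol -1 ⇒ 659 is inert.

inert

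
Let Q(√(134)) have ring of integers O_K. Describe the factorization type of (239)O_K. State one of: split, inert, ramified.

p splits

Since 134 ≢ 1 mod 4, the ring of integers is ℤ[√134] with discriminant 4·134 = 536.
Since gcd(239, 536) = 1 the prime 239 does not ramify.
(134/239) = 134^119 mod 239 = 1, giving Legendre symbol 1.
(134/239) = 1, so 239 splits.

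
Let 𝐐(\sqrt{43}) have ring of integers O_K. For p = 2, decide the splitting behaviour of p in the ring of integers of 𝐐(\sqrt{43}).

43 mod 4 = 3, hence disc K = 4·43 = 172 and O_K = ℤ[√43].
disc(K) = 172 = 2·86, so p = 2 is ramified.

ramifies in O_K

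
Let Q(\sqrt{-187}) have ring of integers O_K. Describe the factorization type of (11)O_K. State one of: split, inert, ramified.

ramifies in O_K

d = -187 ≡ 1 (mod 4), so O_K = ℤ[(1+√-187)/2] and disc(K) = d = -187.
11 divides disc(K) = -187, so 11 ramifies.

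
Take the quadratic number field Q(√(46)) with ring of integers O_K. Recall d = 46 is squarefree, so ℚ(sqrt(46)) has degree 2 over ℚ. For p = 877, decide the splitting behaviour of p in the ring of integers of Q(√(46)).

46 mod 4 = 2, hence disc K = 4·46 = 184 and O_K = ℤ[√46].
disc(K) = 184 is not divisible by 877; 877 is unramified.
(46/877) = 46^438 mod 877 = 876, giving Legendre symbol -1.
(46/877) = -1, so 877 is inert.

p is inert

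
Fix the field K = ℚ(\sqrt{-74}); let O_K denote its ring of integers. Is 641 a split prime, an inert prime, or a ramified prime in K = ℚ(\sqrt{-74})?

-74 mod 4 = 2, hence disc K = 4·(-74) = -296 and O_K = ℤ[√-74].
Since gcd(641, -296) = 1 the prime 641 does not ramify.
(-74/641) = 567^320 mod 641 = 1, giving Legendre symbol 1.
Legendre symbol 1 ⇒ 641 is split.

split — (641) = 𝔭₁𝔭₂ with 𝔭₁ ≠ 𝔭₂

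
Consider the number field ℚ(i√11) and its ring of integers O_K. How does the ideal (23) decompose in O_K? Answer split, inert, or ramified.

split

d = -11 ≡ 1 (mod 4), so O_K = ℤ[(1+√-11)/2] and disc(K) = d = -11.
23 ∤ -11, so 23 is unramified.
Compute (-11/23) via Euler: 12^((23-1)/2) mod 23 = 1, so (-11/23) = 1.
Legendre symbol 1 ⇒ 23 is split.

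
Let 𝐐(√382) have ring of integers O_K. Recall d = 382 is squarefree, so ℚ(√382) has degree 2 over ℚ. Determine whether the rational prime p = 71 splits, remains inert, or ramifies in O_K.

71 splits in O_K

382 mod 4 = 2, hence disc K = 4·382 = 1528 and O_K = ℤ[√382].
Since gcd(71, 1528) = 1 the prime 71 does not ramify.
(382/71) = 27^35 mod 71 = 1, giving Legendre symbol 1.
Legendre symbol 1 ⇒ 71 is split.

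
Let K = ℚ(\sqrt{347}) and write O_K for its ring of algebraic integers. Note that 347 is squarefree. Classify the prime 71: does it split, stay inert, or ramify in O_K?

347 mod 4 = 3, hence disc K = 4·347 = 1388 and O_K = ℤ[√347].
Since gcd(71, 1388) = 1 the prime 71 does not ramify.
Compute (347/71) via Euler: 63^((71-1)/2) mod 71 = 70, so (347/71) = -1.
d is a non-residue mod p, hence 71 remains inert in O_K.

71 remains inert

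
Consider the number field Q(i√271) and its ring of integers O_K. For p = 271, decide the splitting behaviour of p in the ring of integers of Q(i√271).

-271 mod 4 = 1, hence disc K = -271 and O_K = ℤ[(1+√-271)/2].
disc(K) = -271 = 271·(-1), so p = 271 is ramified.

p ramifies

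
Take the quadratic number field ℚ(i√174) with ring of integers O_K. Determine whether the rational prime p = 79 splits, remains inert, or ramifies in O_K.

inert

d = -174 ≡ 2 (mod 4), so O_K = ℤ[√-174] and disc(K) = 4d = -696.
Since gcd(79, -696) = 1 the prime 79 does not ramify.
Euler's criterion: (-174)^39 mod 79 = 78. Thus (-174|79) = -1.
(-174/79) = -1, so 79 is inert.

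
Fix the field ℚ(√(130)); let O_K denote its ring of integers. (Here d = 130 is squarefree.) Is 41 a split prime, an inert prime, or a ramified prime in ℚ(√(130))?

130 mod 4 = 2, hence disc K = 4·130 = 520 and O_K = ℤ[√130].
Since gcd(41, 520) = 1 the prime 41 does not ramify.
(130/41) = 7^20 mod 41 = 40, giving Legendre symbol -1.
d is a non-residue mod p, hence 41 remains inert in O_K.

p is inert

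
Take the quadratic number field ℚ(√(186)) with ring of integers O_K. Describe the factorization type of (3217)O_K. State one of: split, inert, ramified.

d = 186 ≡ 2 (mod 4), so O_K = ℤ[√186] and disc(K) = 4d = 744.
Since gcd(3217, 744) = 1 the prime 3217 does not ramify.
(186/3217) = 186^1608 mod 3217 = 3216, giving Legendre symbol -1.
(186/3217) = -1, so 3217 is inert.

inert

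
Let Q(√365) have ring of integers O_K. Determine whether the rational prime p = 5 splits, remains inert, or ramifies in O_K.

365 mod 4 = 1, hence disc K = 365 and O_K = ℤ[(1+√365)/2].
5 divides disc(K) = 365, so 5 ramifies.

5 is ramified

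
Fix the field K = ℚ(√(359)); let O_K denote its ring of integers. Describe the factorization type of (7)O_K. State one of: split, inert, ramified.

Since 359 ≢ 1 mod 4, the ring of integers is ℤ[√359] with discriminant 4·359 = 1436.
Since gcd(7, 1436) = 1 the prime 7 does not ramify.
(359/7) = 2^3 mod 7 = 1, giving Legendre symbol 1.
Legendre symbol 1 ⇒ 7 is split.

split — (7) = 𝔭₁𝔭₂ with 𝔭₁ ≠ 𝔭₂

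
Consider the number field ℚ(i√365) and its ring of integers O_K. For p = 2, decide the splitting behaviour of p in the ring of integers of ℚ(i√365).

ramified — (2) = 𝔭²

d = -365 ≡ 3 (mod 4), so O_K = ℤ[√-365] and disc(K) = 4d = -1460.
disc(K) = -1460 = 2·(-730), so p = 2 is ramified.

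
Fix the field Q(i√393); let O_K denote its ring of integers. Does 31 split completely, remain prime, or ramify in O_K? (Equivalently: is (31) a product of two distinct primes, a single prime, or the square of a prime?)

split — (31) = 𝔭₁𝔭₂ with 𝔭₁ ≠ 𝔭₂

d = -393 ≡ 3 (mod 4), so O_K = ℤ[√-393] and disc(K) = 4d = -1572.
disc(K) = -1572 is not divisible by 31; 31 is unramified.
Euler's criterion: (-393)^15 mod 31 = 1. Thus (-393|31) = 1.
d is a quadratic residue mod p, hence 31 splits in O_K.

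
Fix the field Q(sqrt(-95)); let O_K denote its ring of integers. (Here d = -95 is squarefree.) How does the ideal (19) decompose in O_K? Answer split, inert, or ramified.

d = -95 ≡ 1 (mod 4), so O_K = ℤ[(1+√-95)/2] and disc(K) = d = -95.
19 divides disc(K) = -95, so 19 ramifies.

ramifies in O_K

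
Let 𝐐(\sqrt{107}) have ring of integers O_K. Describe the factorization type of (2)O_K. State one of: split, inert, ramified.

ramifies in O_K

d = 107 ≡ 3 (mod 4), so O_K = ℤ[√107] and disc(K) = 4d = 428.
disc(K) = 428 = 2·214, so p = 2 is ramified.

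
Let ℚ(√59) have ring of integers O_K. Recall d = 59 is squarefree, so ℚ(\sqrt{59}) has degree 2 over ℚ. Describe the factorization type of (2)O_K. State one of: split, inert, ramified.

ramified — (2) = 𝔭²

d = 59 ≡ 3 (mod 4), so O_K = ℤ[√59] and disc(K) = 4d = 236.
2 divides disc(K) = 236, so 2 ramifies.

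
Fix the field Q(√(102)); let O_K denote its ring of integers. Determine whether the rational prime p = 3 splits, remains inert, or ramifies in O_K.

ramified

d = 102 ≡ 2 (mod 4), so O_K = ℤ[√102] and disc(K) = 4d = 408.
3 divides disc(K) = 408, so 3 ramifies.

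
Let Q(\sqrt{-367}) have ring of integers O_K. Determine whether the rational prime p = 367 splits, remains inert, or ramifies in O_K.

ramifies in O_K

-367 mod 4 = 1, hence disc K = -367 and O_K = ℤ[(1+√-367)/2].
disc(K) = -367 = 367·(-1), so p = 367 is ramified.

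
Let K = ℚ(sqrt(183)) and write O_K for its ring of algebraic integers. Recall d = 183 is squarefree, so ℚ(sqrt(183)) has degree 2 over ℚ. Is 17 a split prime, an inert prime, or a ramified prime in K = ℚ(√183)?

183 mod 4 = 3, hence disc K = 4·183 = 732 and O_K = ℤ[√183].
disc(K) = 732 is not divisible by 17; 17 is unramified.
(183/17) = 13^8 mod 17 = 1, giving Legendre symbol 1.
(183/17) = 1, so 17 splits.

17 splits in O_K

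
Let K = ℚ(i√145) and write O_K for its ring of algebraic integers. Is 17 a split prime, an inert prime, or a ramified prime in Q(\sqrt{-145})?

-145 mod 4 = 3, hence disc K = 4·(-145) = -580 and O_K = ℤ[√-145].
disc(K) = -580 is not divisible by 17; 17 is unramified.
Euler's criterion: (-145)^8 mod 17 = 1. Thus (-145|17) = 1.
d is a quadratic residue mod p, hence 17 splits in O_K.

p splits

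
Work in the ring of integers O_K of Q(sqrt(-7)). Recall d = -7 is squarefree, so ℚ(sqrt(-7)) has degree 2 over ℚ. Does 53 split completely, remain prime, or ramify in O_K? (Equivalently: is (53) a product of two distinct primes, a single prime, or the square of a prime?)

split — (53) = 𝔭₁𝔭₂ with 𝔭₁ ≠ 𝔭₂

-7 mod 4 = 1, hence disc K = -7 and O_K = ℤ[(1+√-7)/2].
Since gcd(53, -7) = 1 the prime 53 does not ramify.
Legendre symbol by Euler's criterion: (-7/53) ≡ (-7)^26 ≡ 1 (mod 53), i.e. (-7/53) = 1.
d is a quadratic residue mod p, hence 53 splits in O_K.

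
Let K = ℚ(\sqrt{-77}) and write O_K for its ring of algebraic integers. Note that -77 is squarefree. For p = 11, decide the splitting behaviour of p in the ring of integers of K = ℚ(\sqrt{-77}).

ramifies in O_K

-77 mod 4 = 3, hence disc K = 4·(-77) = -308 and O_K = ℤ[√-77].
11 divides disc(K) = -308, so 11 ramifies.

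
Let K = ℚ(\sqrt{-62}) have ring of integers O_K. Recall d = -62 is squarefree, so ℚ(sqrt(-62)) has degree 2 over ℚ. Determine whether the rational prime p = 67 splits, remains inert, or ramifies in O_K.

p is inert

Since -62 ≢ 1 mod 4, the ring of integers is ℤ[√-62] with discriminant 4·(-62) = -248.
disc(K) = -248 is not divisible by 67; 67 is unramified.
Euler's criterion: (-62)^33 mod 67 = 66. Thus (-62|67) = -1.
Legendre symbol -1 ⇒ 67 is inert.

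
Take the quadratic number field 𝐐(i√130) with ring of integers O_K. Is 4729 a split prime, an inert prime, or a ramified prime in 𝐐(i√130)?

splits completely

-130 mod 4 = 2, hence disc K = 4·(-130) = -520 and O_K = ℤ[√-130].
disc(K) = -520 is not divisible by 4729; 4729 is unramified.
Euler's criterion: (-130)^2364 mod 4729 = 1. Thus (-130|4729) = 1.
Legendre symbol 1 ⇒ 4729 is split.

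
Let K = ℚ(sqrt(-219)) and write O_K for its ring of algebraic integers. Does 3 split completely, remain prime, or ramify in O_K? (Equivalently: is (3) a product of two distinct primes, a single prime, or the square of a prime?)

d = -219 ≡ 1 (mod 4), so O_K = ℤ[(1+√-219)/2] and disc(K) = d = -219.
3 divides disc(K) = -219, so 3 ramifies.

ramified — (3) = 𝔭²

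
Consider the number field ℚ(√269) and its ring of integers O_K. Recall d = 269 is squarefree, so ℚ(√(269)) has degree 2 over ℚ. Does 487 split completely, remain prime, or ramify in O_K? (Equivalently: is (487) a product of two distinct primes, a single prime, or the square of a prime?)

269 mod 4 = 1, hence disc K = 269 and O_K = ℤ[(1+√269)/2].
487 ∤ 269, so 487 is unramified.
Legendre symbol by Euler's criterion: (269/487) ≡ 269^243 ≡ 1 (mod 487), i.e. (269/487) = 1.
(269/487) = 1, so 487 splits.

splits completely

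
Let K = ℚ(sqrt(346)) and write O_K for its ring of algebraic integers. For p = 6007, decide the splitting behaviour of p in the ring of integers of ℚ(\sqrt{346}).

Since 346 ≢ 1 mod 4, the ring of integers is ℤ[√346] with discriminant 4·346 = 1384.
6007 ∤ 1384, so 6007 is unramified.
Legendre symbol by Euler's criterion: (346/6007) ≡ 346^3003 ≡ 6006 (mod 6007), i.e. (346/6007) = -1.
Legendre symbol -1 ⇒ 6007 is inert.

6007 remains inert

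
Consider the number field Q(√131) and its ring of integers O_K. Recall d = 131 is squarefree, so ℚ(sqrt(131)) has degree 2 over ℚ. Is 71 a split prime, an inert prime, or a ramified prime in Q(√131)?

Since 131 ≢ 1 mod 4, the ring of integers is ℤ[√131] with discriminant 4·131 = 524.
Since gcd(71, 524) = 1 the prime 71 does not ramify.
Compute (131/71) via Euler: 60^((71-1)/2) mod 71 = 1, so (131/71) = 1.
(131/71) = 1, so 71 splits.

p splits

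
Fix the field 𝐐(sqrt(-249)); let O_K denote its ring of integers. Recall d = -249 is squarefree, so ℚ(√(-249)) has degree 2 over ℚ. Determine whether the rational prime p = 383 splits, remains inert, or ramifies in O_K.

split

d = -249 ≡ 3 (mod 4), so O_K = ℤ[√-249] and disc(K) = 4d = -996.
Since gcd(383, -996) = 1 the prime 383 does not ramify.
Legendre symbol by Euler's criterion: (-249/383) ≡ (-249)^191 ≡ 1 (mod 383), i.e. (-249/383) = 1.
d is a quadratic residue mod p, hence 383 splits in O_K.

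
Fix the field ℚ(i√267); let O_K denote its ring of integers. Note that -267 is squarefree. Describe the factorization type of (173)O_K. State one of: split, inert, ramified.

inert — (173) stays prime in O_K

d = -267 ≡ 1 (mod 4), so O_K = ℤ[(1+√-267)/2] and disc(K) = d = -267.
disc(K) = -267 is not divisible by 173; 173 is unramified.
Compute (-267/173) via Euler: 79^((173-1)/2) mod 173 = 172, so (-267/173) = -1.
Legendre symbol -1 ⇒ 173 is inert.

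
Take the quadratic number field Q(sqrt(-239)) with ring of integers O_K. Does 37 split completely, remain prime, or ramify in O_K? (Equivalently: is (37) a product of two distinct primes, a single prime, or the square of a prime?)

inert

-239 mod 4 = 1, hence disc K = -239 and O_K = ℤ[(1+√-239)/2].
37 ∤ -239, so 37 is unramified.
Euler's criterion: (-239)^18 mod 37 = 36. Thus (-239|37) = -1.
Legendre symbol -1 ⇒ 37 is inert.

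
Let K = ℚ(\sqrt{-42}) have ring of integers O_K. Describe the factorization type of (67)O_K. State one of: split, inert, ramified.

67 splits in O_K

Since -42 ≢ 1 mod 4, the ring of integers is ℤ[√-42] with discriminant 4·(-42) = -168.
67 ∤ -168, so 67 is unramified.
Euler's criterion: (-42)^33 mod 67 = 1. Thus (-42|67) = 1.
Legendre symbol 1 ⇒ 67 is split.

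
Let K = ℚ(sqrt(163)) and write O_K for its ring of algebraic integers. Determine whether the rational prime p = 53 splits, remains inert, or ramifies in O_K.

split

163 mod 4 = 3, hence disc K = 4·163 = 652 and O_K = ℤ[√163].
Since gcd(53, 652) = 1 the prime 53 does not ramify.
Legendre symbol by Euler's criterion: (163/53) ≡ 163^26 ≡ 1 (mod 53), i.e. (163/53) = 1.
(163/53) = 1, so 53 splits.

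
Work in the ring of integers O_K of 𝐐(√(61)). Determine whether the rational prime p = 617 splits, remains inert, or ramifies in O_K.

61 mod 4 = 1, hence disc K = 61 and O_K = ℤ[(1+√61)/2].
Since gcd(617, 61) = 1 the prime 617 does not ramify.
(61/617) = 61^308 mod 617 = 616, giving Legendre symbol -1.
(61/617) = -1, so 617 is inert.

remains prime (inert)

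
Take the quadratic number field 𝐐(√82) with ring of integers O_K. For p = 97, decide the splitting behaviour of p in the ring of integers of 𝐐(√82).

97 remains inert

Since 82 ≢ 1 mod 4, the ring of integers is ℤ[√82] with discriminant 4·82 = 328.
Since gcd(97, 328) = 1 the prime 97 does not ramify.
Euler's criterion: 82^48 mod 97 = 96. Thus (82|97) = -1.
d is a non-residue mod p, hence 97 remains inert in O_K.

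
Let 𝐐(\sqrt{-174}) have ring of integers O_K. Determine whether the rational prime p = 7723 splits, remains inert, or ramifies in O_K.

d = -174 ≡ 2 (mod 4), so O_K = ℤ[√-174] and disc(K) = 4d = -696.
7723 ∤ -696, so 7723 is unramified.
(-174/7723) = 7549^3861 mod 7723 = 7722, giving Legendre symbol -1.
(-174/7723) = -1, so 7723 is inert.

remains prime (inert)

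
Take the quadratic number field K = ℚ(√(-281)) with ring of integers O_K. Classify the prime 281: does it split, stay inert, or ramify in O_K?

p ramifies

d = -281 ≡ 3 (mod 4), so O_K = ℤ[√-281] and disc(K) = 4d = -1124.
281 divides disc(K) = -1124, so 281 ramifies.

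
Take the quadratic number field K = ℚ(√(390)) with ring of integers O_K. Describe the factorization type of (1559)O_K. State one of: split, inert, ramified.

Since 390 ≢ 1 mod 4, the ring of integers is ℤ[√390] with discriminant 4·390 = 1560.
disc(K) = 1560 is not divisible by 1559; 1559 is unramified.
(390/1559) = 390^779 mod 1559 = 1, giving Legendre symbol 1.
Legendre symbol 1 ⇒ 1559 is split.

split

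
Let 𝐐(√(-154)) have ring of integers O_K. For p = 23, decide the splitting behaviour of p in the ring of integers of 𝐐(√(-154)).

inert

-154 mod 4 = 2, hence disc K = 4·(-154) = -616 and O_K = ℤ[√-154].
Since gcd(23, -616) = 1 the prime 23 does not ramify.
Euler's criterion: (-154)^11 mod 23 = 22. Thus (-154|23) = -1.
Legendre symbol -1 ⇒ 23 is inert.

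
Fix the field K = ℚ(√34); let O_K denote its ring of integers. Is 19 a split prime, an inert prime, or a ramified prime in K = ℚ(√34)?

inert

Since 34 ≢ 1 mod 4, the ring of integers is ℤ[√34] with discriminant 4·34 = 136.
disc(K) = 136 is not divisible by 19; 19 is unramified.
(34/19) = 15^9 mod 19 = 18, giving Legendre symbol -1.
(34/19) = -1, so 19 is inert.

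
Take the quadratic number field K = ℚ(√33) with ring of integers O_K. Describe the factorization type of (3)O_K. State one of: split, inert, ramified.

ramifies in O_K

33 mod 4 = 1, hence disc K = 33 and O_K = ℤ[(1+√33)/2].
3 divides disc(K) = 33, so 3 ramifies.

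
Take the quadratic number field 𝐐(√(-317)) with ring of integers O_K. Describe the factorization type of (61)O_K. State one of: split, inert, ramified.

d = -317 ≡ 3 (mod 4), so O_K = ℤ[√-317] and disc(K) = 4d = -1268.
disc(K) = -1268 is not divisible by 61; 61 is unramified.
Legendre symbol by Euler's criterion: (-317/61) ≡ (-317)^30 ≡ 1 (mod 61), i.e. (-317/61) = 1.
d is a quadratic residue mod p, hence 61 splits in O_K.

split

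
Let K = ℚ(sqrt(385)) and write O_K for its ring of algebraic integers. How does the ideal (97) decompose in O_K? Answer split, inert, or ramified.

split — (97) = 𝔭₁𝔭₂ with 𝔭₁ ≠ 𝔭₂

385 mod 4 = 1, hence disc K = 385 and O_K = ℤ[(1+√385)/2].
Since gcd(97, 385) = 1 the prime 97 does not ramify.
Euler's criterion: 385^48 mod 97 = 1. Thus (385|97) = 1.
(385/97) = 1, so 97 splits.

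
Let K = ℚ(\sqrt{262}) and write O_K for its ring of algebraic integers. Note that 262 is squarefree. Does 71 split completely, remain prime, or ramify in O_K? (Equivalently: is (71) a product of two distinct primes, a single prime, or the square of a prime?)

d = 262 ≡ 2 (mod 4), so O_K = ℤ[√262] and disc(K) = 4d = 1048.
71 ∤ 1048, so 71 is unramified.
Euler's criterion: 262^35 mod 71 = 1. Thus (262|71) = 1.
d is a quadratic residue mod p, hence 71 splits in O_K.

splits completely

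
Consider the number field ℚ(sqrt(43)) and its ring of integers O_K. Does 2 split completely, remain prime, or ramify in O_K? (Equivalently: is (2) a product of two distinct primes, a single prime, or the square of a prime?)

ramifies in O_K

43 mod 4 = 3, hence disc K = 4·43 = 172 and O_K = ℤ[√43].
Ramification test: 2 | 172. The prime 2 ramifies in K.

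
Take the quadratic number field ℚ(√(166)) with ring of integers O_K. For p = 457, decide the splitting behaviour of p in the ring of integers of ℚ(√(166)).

d = 166 ≡ 2 (mod 4), so O_K = ℤ[√166] and disc(K) = 4d = 664.
457 ∤ 664, so 457 is unramified.
(166/457) = 166^228 mod 457 = 456, giving Legendre symbol -1.
Legendre symbol -1 ⇒ 457 is inert.

457 remains inert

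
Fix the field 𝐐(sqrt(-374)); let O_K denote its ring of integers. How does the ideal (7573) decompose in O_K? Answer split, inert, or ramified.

7573 remains inert

-374 mod 4 = 2, hence disc K = 4·(-374) = -1496 and O_K = ℤ[√-374].
disc(K) = -1496 is not divisible by 7573; 7573 is unramified.
(-374/7573) = 7199^3786 mod 7573 = 7572, giving Legendre symbol -1.
Legendre symbol -1 ⇒ 7573 is inert.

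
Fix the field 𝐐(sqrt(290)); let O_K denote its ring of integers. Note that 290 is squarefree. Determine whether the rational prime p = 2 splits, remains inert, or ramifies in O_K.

ramified

290 mod 4 = 2, hence disc K = 4·290 = 1160 and O_K = ℤ[√290].
Ramification test: 2 | 1160. The prime 2 ramifies in K.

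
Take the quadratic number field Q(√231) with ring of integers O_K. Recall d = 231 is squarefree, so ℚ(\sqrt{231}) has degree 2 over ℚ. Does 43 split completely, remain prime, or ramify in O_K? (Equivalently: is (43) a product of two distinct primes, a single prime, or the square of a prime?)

split

Since 231 ≢ 1 mod 4, the ring of integers is ℤ[√231] with discriminant 4·231 = 924.
Since gcd(43, 924) = 1 the prime 43 does not ramify.
Compute (231/43) via Euler: 16^((43-1)/2) mod 43 = 1, so (231/43) = 1.
(231/43) = 1, so 43 splits.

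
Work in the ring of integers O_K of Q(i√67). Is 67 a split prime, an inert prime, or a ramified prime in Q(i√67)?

d = -67 ≡ 1 (mod 4), so O_K = ℤ[(1+√-67)/2] and disc(K) = d = -67.
disc(K) = -67 = 67·(-1), so p = 67 is ramified.

ramifies in O_K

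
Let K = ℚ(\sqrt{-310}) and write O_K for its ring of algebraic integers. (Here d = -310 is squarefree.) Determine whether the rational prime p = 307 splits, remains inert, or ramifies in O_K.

d = -310 ≡ 2 (mod 4), so O_K = ℤ[√-310] and disc(K) = 4d = -1240.
307 ∤ -1240, so 307 is unramified.
Compute (-310/307) via Euler: 304^((307-1)/2) mod 307 = 1, so (-310/307) = 1.
Legendre symbol 1 ⇒ 307 is split.

307 splits in O_K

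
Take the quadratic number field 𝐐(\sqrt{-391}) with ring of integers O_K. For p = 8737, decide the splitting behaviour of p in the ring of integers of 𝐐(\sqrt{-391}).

inert

Since -391 ≡ 1 mod 4, the ring of integers is ℤ[(1+√-391)/2] with discriminant -391.
disc(K) = -391 is not divisible by 8737; 8737 is unramified.
Euler's criterion: (-391)^4368 mod 8737 = 8736. Thus (-391|8737) = -1.
Legendre symbol -1 ⇒ 8737 is inert.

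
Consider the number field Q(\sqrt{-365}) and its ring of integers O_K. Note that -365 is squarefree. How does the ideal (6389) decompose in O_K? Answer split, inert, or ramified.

splits completely

-365 mod 4 = 3, hence disc K = 4·(-365) = -1460 and O_K = ℤ[√-365].
Since gcd(6389, -1460) = 1 the prime 6389 does not ramify.
Euler's criterion: (-365)^3194 mod 6389 = 1. Thus (-365|6389) = 1.
Legendre symbol 1 ⇒ 6389 is split.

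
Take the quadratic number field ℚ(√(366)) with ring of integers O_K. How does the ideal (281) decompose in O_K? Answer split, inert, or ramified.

p splits

366 mod 4 = 2, hence disc K = 4·366 = 1464 and O_K = ℤ[√366].
281 ∤ 1464, so 281 is unramified.
Legendre symbol by Euler's criterion: (366/281) ≡ 366^140 ≡ 1 (mod 281), i.e. (366/281) = 1.
(366/281) = 1, so 281 splits.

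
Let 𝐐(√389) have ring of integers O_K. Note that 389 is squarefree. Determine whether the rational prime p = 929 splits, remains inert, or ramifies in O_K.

d = 389 ≡ 1 (mod 4), so O_K = ℤ[(1+√389)/2] and disc(K) = d = 389.
929 ∤ 389, so 929 is unramified.
(389/929) = 389^464 mod 929 = 928, giving Legendre symbol -1.
d is a non-residue mod p, hence 929 remains inert in O_K.

p is inert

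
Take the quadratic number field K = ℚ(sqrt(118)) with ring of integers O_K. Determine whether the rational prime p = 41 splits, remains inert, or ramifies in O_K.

split

Since 118 ≢ 1 mod 4, the ring of integers is ℤ[√118] with discriminant 4·118 = 472.
Since gcd(41, 472) = 1 the prime 41 does not ramify.
Legendre symbol by Euler's criterion: (118/41) ≡ 118^20 ≡ 1 (mod 41), i.e. (118/41) = 1.
Legendre symbol 1 ⇒ 41 is split.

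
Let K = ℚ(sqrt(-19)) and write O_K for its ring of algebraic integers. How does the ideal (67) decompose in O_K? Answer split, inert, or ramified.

inert

d = -19 ≡ 1 (mod 4), so O_K = ℤ[(1+√-19)/2] and disc(K) = d = -19.
Since gcd(67, -19) = 1 the prime 67 does not ramify.
Euler's criterion: (-19)^33 mod 67 = 66. Thus (-19|67) = -1.
(-19/67) = -1, so 67 is inert.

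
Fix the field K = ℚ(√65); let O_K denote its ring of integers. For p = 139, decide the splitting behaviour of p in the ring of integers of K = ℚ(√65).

split

d = 65 ≡ 1 (mod 4), so O_K = ℤ[(1+√65)/2] and disc(K) = d = 65.
139 ∤ 65, so 139 is unramified.
Legendre symbol by Euler's criterion: (65/139) ≡ 65^69 ≡ 1 (mod 139), i.e. (65/139) = 1.
Legendre symbol 1 ⇒ 139 is split.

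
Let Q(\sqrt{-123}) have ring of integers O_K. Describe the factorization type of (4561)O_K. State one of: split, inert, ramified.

-123 mod 4 = 1, hence disc K = -123 and O_K = ℤ[(1+√-123)/2].
Since gcd(4561, -123) = 1 the prime 4561 does not ramify.
Euler's criterion: (-123)^2280 mod 4561 = 1. Thus (-123|4561) = 1.
Legendre symbol 1 ⇒ 4561 is split.

4561 splits in O_K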